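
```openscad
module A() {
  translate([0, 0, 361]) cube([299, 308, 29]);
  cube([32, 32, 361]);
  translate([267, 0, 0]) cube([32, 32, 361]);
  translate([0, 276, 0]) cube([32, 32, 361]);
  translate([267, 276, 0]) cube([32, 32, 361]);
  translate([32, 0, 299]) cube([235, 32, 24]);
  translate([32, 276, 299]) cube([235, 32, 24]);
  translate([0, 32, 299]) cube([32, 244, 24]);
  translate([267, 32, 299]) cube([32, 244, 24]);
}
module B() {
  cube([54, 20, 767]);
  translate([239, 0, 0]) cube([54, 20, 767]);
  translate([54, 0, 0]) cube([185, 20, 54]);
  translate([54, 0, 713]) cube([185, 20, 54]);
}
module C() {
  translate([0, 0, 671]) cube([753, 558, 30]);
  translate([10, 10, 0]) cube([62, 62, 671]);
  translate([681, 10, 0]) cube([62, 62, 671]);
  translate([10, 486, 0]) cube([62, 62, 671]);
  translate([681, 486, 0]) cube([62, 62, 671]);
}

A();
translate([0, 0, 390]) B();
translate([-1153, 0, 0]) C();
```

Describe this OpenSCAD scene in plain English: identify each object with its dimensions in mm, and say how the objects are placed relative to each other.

A is a four-legged stool. The seat is 299×308 mm, 29 mm thick, top at z = 390 mm. It stands on four square legs, each 32×32 mm in cross-section, from z = 0 to the seat underside, each flush with a corner of the seat. Four stretchers, 32 mm wide and 24 mm tall, connect adjacent legs with their undersides at z = 299 mm, each running between the inner faces of the legs it joins and aligned with the legs' outer faces on the other axis.

B is a picture frame with a 185×659 mm rectangular opening (x by z) and a uniform 54 mm border on every side. Frame depth is 20 mm along y. It is built from two vertical stiles running the full outside height and two horizontal rails spanning the gap between the stiles.

C is a table with a 753×558 mm rectangular top, 30 mm thick, top surface at z = 701 mm, supported by four 62×62 mm square legs, each inset 10 mm from the nearest pair of top edges, running from the floor.

The picture frame is on top of the stool. The table is on the floor beside the stool on its −x side.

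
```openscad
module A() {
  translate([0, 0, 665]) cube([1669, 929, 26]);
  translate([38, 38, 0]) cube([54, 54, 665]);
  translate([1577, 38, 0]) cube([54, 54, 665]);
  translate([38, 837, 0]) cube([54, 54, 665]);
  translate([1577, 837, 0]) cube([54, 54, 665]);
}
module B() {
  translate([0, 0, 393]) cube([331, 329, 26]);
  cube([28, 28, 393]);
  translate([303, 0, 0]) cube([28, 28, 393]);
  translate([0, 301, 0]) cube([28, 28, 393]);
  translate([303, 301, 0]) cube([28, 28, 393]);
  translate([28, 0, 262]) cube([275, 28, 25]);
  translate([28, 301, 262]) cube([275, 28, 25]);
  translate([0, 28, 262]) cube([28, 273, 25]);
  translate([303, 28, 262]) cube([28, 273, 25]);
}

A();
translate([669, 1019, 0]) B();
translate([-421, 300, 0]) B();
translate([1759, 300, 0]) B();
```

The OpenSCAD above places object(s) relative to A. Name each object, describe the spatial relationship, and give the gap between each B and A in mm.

Each stool's nearest face is 90 mm from the table's bounding box.

A is a table. B is a stool. Three stools sit around the table at the +y, −x, +x sides. The gap between each stool and the table is 90 mm.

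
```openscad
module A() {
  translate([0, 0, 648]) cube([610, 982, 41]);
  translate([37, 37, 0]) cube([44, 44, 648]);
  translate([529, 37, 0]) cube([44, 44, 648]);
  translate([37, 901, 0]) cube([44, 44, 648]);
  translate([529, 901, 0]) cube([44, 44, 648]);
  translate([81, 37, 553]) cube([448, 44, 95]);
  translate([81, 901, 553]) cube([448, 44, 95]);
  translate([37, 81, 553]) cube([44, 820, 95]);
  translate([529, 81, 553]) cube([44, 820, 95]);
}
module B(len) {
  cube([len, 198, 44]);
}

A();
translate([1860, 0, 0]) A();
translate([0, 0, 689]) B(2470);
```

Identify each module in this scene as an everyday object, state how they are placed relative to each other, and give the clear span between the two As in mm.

Second table starts at x = 1860; first ends at x = 610; clear span = 1860 − 610 = 1250 mm.

A is a table. B is a beam. A beam spans the tops of two tables. The clear span between the two tables is 1250 mm.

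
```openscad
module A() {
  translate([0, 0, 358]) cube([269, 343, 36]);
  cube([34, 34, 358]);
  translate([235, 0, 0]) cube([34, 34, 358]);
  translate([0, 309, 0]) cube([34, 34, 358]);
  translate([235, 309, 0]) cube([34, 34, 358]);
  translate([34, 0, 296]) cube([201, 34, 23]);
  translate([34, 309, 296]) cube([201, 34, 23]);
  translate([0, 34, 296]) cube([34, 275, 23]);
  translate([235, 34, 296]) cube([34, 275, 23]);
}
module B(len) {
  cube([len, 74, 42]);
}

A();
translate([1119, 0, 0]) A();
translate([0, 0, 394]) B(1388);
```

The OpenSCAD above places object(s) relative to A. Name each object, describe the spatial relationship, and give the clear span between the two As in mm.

Second stool starts at x = 1119; first ends at x = 269; clear span = 1119 − 269 = 850 mm.

A is a stool. B is a beam. A beam spans the tops of two stools. The clear span between the two stools is 850 mm.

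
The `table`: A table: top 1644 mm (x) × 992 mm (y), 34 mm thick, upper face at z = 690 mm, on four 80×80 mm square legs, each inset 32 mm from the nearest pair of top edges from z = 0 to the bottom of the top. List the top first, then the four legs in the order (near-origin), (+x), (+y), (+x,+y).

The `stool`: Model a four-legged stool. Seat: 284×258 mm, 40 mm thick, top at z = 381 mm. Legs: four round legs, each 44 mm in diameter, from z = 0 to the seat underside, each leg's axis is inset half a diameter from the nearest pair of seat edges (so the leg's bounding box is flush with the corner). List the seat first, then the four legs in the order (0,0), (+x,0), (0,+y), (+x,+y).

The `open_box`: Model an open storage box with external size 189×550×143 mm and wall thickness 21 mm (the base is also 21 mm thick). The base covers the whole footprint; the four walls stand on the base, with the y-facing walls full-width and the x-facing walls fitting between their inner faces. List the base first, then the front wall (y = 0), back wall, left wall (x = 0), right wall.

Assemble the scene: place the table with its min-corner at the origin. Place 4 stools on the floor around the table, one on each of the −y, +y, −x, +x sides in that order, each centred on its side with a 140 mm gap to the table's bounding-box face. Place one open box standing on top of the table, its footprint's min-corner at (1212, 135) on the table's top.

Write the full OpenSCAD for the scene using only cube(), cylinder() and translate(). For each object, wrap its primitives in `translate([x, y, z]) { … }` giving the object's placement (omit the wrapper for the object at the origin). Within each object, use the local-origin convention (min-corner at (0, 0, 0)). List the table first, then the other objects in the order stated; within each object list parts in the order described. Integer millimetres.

translate([0, 0, 656]) cube([1644, 992, 34]);
translate([32, 32, 0]) cube([80, 80, 656]);
translate([1532, 32, 0]) cube([80, 80, 656]);
translate([32, 880, 0]) cube([80, 80, 656]);
translate([1532, 880, 0]) cube([80, 80, 656]);
translate([680, -398, 0]) {
  translate([0, 0, 341]) cube([284, 258, 40]);
  translate([22, 22, 0]) cylinder(h = 341, r = 22);
  translate([262, 22, 0]) cylinder(h = 341, r = 22);
  translate([22, 236, 0]) cylinder(h = 341, r = 22);
  translate([262, 236, 0]) cylinder(h = 341, r = 22);
}
translate([680, 1132, 0]) {
  translate([0, 0, 341]) cube([284, 258, 40]);
  translate([22, 22, 0]) cylinder(h = 341, r = 22);
  translate([262, 22, 0]) cylinder(h = 341, r = 22);
  translate([22, 236, 0]) cylinder(h = 341, r = 22);
  translate([262, 236, 0]) cylinder(h = 341, r = 22);
}
translate([-424, 367, 0]) {
  translate([0, 0, 341]) cube([284, 258, 40]);
  translate([22, 22, 0]) cylinder(h = 341, r = 22);
  translate([262, 22, 0]) cylinder(h = 341, r = 22);
  translate([22, 236, 0]) cylinder(h = 341, r = 22);
  translate([262, 236, 0]) cylinder(h = 341, r = 22);
}
translate([1784, 367, 0]) {
  translate([0, 0, 341]) cube([284, 258, 40]);
  translate([22, 22, 0]) cylinder(h = 341, r = 22);
  translate([262, 22, 0]) cylinder(h = 341, r = 22);
  translate([22, 236, 0]) cylinder(h = 341, r = 22);
  translate([262, 236, 0]) cylinder(h = 341, r = 22);
}
translate([1212, 135, 690]) {
  cube([189, 550, 21]);
  translate([0, 0, 21]) cube([189, 21, 122]);
  translate([0, 529, 21]) cube([189, 21, 122]);
  translate([0, 21, 21]) cube([21, 508, 122]);
  translate([168, 21, 21]) cube([21, 508, 122]);
}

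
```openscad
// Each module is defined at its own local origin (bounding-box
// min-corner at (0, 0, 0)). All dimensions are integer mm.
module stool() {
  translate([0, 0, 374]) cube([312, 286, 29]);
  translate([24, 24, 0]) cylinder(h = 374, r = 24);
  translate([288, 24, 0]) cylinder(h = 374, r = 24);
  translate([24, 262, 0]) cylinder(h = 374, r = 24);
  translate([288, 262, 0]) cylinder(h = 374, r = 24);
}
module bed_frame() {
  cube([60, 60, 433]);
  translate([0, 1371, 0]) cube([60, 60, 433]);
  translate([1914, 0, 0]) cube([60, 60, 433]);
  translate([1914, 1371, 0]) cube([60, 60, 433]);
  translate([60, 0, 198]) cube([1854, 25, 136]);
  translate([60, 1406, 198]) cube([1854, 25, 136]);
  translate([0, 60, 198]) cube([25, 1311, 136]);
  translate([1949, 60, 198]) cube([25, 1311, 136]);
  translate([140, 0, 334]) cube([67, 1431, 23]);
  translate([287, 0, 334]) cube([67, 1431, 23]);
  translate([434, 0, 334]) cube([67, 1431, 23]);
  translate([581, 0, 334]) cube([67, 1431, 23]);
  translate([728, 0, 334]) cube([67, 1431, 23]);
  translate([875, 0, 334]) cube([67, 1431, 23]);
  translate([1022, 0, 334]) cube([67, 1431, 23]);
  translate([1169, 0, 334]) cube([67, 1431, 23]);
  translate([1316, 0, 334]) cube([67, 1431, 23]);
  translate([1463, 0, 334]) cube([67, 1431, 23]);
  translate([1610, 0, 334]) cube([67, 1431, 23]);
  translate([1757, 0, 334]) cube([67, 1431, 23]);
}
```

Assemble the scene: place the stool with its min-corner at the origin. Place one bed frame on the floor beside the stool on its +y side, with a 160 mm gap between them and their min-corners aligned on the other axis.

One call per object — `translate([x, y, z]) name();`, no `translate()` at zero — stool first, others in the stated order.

stool();
translate([0, 446, 0]) bed_frame();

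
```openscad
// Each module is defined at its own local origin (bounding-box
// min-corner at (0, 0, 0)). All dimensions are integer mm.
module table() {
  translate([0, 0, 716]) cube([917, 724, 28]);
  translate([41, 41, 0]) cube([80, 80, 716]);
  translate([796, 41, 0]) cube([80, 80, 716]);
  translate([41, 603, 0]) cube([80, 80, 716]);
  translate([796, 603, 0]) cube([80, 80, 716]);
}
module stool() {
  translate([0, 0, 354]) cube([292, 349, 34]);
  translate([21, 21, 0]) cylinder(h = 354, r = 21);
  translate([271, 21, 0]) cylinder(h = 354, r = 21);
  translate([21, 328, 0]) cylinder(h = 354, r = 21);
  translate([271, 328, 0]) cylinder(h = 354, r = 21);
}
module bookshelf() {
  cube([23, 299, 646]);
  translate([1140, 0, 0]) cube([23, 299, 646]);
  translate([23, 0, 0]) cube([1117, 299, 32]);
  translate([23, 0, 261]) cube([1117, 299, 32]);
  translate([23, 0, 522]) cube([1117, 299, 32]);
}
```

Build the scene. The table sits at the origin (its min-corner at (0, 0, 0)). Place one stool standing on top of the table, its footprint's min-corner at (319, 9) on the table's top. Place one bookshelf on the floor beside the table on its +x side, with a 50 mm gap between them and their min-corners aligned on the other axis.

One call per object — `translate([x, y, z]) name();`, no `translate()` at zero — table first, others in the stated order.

table();
translate([319, 9, 744]) stool();
translate([967, 0, 0]) bookshelf();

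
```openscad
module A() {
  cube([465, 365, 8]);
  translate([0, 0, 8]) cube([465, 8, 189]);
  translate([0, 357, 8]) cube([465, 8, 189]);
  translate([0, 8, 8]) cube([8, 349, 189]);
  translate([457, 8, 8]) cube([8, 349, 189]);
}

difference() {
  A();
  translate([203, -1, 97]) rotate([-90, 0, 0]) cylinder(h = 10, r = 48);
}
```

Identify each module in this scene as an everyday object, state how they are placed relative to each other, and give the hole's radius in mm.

The subtracted cylinder has r = 48 mm.

A is an open box. The open box has a circular hole through its front wall. The hole's radius is 48 mm.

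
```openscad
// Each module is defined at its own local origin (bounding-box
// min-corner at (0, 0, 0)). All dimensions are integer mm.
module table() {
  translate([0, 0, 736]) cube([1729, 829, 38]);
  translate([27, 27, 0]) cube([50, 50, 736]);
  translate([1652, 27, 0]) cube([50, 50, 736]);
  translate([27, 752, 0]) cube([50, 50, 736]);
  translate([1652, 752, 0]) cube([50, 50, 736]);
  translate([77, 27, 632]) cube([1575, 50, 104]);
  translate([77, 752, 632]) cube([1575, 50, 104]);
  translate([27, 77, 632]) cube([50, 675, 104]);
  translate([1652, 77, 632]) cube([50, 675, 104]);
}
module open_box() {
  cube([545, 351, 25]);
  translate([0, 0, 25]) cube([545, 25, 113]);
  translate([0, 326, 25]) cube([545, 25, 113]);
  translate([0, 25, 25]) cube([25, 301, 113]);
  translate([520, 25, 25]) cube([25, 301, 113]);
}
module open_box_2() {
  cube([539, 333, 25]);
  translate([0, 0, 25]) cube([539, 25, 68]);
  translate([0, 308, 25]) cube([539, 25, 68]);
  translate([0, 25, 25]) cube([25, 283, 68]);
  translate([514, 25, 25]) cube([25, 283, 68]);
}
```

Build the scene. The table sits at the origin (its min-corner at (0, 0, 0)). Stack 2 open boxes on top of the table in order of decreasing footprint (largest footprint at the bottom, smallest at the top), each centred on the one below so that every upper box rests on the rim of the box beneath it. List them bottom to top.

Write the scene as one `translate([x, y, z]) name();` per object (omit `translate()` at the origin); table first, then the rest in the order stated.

table();
translate([592, 239, 774]) open_box();
translate([595, 248, 912]) open_box_2();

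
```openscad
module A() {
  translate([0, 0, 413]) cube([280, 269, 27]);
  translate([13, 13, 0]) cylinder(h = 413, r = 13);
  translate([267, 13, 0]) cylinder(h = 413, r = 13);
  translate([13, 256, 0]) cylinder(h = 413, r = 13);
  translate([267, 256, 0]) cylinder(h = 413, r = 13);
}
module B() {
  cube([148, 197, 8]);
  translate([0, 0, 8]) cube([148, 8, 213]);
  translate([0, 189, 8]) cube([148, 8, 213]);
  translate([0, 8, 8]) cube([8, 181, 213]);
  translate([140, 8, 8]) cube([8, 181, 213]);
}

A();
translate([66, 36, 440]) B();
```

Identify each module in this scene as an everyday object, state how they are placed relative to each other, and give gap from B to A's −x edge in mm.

The open box's min-x is at 66; the stool's min-x is 0; gap = 66 mm.

A is a stool. B is an open box. The open box is on top of the stool, centred. The gap from the open box to the stool's −x edge is 66 mm.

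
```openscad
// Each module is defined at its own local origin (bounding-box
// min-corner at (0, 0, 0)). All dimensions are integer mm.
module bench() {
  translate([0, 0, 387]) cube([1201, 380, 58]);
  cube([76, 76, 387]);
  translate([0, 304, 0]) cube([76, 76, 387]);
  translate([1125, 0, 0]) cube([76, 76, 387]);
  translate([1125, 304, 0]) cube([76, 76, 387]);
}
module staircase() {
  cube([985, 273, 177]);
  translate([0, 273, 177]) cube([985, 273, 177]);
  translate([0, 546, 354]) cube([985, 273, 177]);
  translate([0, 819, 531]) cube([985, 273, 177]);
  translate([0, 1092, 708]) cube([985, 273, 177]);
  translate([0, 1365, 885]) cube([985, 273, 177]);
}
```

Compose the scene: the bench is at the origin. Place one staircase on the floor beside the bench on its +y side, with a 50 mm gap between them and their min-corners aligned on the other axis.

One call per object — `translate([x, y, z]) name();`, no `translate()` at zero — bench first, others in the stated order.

bench();
translate([0, 430, 0]) staircase();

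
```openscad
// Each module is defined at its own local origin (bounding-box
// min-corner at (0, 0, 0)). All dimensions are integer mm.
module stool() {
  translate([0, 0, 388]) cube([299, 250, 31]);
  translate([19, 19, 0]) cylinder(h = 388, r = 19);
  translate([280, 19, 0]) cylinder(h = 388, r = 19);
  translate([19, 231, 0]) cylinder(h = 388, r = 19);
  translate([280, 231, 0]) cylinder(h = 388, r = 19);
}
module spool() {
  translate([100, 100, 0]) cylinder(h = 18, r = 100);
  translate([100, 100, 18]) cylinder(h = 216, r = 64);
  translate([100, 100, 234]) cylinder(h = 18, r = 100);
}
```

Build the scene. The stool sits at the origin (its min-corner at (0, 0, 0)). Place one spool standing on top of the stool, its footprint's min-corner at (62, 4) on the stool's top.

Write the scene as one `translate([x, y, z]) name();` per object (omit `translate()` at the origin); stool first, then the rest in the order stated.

stool();
translate([62, 4, 419]) spool();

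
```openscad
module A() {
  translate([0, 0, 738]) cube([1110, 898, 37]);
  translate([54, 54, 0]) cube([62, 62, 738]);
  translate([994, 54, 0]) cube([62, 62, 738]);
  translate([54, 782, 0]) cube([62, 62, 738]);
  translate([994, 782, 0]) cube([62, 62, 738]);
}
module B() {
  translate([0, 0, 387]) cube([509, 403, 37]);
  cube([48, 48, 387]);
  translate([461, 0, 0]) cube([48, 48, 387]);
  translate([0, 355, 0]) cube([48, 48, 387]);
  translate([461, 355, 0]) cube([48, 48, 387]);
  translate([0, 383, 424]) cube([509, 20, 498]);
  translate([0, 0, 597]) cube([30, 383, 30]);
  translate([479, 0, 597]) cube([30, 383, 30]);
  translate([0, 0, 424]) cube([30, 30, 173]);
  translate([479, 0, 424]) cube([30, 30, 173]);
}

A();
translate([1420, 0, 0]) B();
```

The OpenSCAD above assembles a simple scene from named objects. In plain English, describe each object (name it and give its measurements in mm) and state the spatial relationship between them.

A is a rectangular dining table. The top is 1110×898×37 mm with its upper surface at z = 775 mm. It stands on four 62×62 mm square legs, each inset 54 mm from the nearest pair of top edges, running from the floor to the underside of the top.

B is a chair: 509×403 mm seat, 37 mm thick, top at z = 424 mm, on four 48 mm square corner legs flush with the seat edges. A 20 mm thick backrest slab spans the full seat width, extending 498 mm above the seat top, its back face flush with the seat's +y edge. Two armrests of 30×30 mm section run along each side from the seat's front edge to the front of the backrest, top faces 203 mm above the seat top and outer faces flush with the seat's x-edges; a 30×30 mm post under the front of each armrest stands on the seat at the front corner.

The chair is on the floor beside the table on its +x side.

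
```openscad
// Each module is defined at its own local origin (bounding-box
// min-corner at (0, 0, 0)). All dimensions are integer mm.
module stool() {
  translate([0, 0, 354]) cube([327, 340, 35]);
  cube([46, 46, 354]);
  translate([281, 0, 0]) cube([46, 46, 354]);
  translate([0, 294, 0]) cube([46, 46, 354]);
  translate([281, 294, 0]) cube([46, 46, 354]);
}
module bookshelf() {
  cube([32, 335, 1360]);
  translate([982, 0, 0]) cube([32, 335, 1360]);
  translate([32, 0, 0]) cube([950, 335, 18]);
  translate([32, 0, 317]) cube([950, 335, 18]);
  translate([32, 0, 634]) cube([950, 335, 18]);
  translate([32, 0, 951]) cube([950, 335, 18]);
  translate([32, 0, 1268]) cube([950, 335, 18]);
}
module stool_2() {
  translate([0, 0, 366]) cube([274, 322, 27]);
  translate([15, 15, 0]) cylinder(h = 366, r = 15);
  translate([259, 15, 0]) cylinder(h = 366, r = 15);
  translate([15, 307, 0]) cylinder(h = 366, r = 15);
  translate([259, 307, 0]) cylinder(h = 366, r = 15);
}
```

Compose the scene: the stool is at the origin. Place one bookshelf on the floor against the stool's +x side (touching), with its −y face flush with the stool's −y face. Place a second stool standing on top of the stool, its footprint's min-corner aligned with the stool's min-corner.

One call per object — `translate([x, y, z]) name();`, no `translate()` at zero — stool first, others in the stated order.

stool();
translate([327, 0, 0]) bookshelf();
translate([0, 0, 389]) stool_2();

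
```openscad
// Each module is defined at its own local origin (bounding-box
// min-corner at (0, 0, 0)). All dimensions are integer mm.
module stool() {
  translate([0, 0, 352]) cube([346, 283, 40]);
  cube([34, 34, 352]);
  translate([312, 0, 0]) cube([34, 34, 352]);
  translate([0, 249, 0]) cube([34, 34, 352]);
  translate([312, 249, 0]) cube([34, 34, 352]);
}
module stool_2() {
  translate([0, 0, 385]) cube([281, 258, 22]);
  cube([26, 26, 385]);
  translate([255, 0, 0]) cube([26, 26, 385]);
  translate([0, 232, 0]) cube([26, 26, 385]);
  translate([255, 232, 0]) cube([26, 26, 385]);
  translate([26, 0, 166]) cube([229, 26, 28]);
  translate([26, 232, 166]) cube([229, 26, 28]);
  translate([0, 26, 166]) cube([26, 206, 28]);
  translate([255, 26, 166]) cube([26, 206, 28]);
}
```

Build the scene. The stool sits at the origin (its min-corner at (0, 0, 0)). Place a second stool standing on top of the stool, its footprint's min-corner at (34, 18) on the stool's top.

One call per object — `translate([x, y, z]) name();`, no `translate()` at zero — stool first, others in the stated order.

stool();
translate([34, 18, 392]) stool_2();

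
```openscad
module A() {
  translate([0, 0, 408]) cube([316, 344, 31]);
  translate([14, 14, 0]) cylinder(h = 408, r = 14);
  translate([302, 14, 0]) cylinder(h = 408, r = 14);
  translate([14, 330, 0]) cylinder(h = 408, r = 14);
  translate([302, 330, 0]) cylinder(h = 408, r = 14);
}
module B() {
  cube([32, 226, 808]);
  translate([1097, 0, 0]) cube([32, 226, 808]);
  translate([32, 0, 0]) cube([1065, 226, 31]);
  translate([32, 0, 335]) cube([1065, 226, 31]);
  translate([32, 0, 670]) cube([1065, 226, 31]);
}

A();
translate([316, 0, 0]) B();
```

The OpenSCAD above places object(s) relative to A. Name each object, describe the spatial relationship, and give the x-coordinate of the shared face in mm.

A is a stool. B is a bookshelf. The bookshelf is against the stool's +x side, with their −y faces flush. The x-coordinate of the shared face is 316 mm.

The stool's +x face and the bookshelf's −x face are both at x = 316 mm.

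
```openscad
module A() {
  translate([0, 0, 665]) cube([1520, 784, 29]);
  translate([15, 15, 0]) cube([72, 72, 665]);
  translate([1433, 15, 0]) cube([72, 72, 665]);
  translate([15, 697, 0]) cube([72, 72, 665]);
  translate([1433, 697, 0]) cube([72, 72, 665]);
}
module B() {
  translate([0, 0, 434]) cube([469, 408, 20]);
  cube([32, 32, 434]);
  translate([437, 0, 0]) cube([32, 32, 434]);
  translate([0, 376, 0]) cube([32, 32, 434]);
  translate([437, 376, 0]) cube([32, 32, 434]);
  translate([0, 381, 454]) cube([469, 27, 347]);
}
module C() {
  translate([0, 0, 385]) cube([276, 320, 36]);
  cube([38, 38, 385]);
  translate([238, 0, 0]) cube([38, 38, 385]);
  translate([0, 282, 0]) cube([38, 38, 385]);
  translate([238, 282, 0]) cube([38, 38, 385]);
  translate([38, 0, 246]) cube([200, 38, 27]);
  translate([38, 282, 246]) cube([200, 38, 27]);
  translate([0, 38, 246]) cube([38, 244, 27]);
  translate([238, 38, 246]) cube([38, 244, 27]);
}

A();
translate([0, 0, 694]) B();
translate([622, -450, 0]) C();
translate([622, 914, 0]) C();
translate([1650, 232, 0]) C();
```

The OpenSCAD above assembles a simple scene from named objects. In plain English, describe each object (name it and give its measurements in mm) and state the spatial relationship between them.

A is a table: top 1520 mm (x) × 784 mm (y), 29 mm thick, upper face at z = 694 mm, on four 72×72 mm square legs, each inset 15 mm from the nearest pair of top edges, running from z = 0 to the bottom of the top.

B is a chair: 469×408 mm seat, 20 mm thick, top at z = 454 mm, on four 32 mm square corner legs flush with the seat edges. A 27 mm thick backrest slab spans the full seat width, extending 347 mm above the seat top, its back face flush with the seat's +y edge.

C is a four-legged stool. The seat is a 276×320×36 mm slab whose top surface is at z = 421 mm; four square legs, each 38×38 mm in cross-section, run from the floor (z = 0) to the underside of the seat, each flush with a corner of the seat. Four stretchers, 38 mm wide and 27 mm tall, connect adjacent legs with their undersides at z = 246 mm, each running between the inner faces of the legs it joins and aligned with the legs' outer faces on the other axis.

The chair is on top of the table. Three stools sit around the table at the −y, +y, +x sides.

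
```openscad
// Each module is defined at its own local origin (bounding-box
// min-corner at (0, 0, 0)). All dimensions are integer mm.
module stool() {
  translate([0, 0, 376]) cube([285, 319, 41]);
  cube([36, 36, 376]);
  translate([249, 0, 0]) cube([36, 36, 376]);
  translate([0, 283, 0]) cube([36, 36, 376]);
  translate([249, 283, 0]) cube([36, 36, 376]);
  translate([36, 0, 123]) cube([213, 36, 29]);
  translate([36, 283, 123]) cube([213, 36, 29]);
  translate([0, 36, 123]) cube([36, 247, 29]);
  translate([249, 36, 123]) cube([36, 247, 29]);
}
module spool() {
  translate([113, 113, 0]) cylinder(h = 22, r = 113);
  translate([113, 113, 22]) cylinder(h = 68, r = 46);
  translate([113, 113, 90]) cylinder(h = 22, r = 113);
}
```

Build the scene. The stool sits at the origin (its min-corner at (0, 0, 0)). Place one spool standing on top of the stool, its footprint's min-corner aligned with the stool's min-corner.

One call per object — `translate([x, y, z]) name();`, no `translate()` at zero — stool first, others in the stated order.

stool();
translate([0, 0, 417]) spool();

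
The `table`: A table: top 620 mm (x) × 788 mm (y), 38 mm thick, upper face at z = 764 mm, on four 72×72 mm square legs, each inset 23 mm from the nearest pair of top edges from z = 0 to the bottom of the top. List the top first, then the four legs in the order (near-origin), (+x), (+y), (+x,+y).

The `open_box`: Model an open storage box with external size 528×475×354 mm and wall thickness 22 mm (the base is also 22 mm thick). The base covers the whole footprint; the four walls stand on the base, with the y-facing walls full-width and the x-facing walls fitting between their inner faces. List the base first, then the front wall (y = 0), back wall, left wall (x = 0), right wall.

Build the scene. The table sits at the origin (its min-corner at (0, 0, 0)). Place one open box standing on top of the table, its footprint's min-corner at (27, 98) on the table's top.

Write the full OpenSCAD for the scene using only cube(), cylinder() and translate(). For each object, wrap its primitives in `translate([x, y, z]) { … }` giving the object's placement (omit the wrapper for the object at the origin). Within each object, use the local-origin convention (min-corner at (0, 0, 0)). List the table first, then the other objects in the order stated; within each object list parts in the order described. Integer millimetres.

translate([0, 0, 726]) cube([620, 788, 38]);
translate([23, 23, 0]) cube([72, 72, 726]);
translate([525, 23, 0]) cube([72, 72, 726]);
translate([23, 693, 0]) cube([72, 72, 726]);
translate([525, 693, 0]) cube([72, 72, 726]);
translate([27, 98, 764]) {
  cube([528, 475, 22]);
  translate([0, 0, 22]) cube([528, 22, 332]);
  translate([0, 453, 22]) cube([528, 22, 332]);
  translate([0, 22, 22]) cube([22, 431, 332]);
  translate([506, 22, 22]) cube([22, 431, 332]);
}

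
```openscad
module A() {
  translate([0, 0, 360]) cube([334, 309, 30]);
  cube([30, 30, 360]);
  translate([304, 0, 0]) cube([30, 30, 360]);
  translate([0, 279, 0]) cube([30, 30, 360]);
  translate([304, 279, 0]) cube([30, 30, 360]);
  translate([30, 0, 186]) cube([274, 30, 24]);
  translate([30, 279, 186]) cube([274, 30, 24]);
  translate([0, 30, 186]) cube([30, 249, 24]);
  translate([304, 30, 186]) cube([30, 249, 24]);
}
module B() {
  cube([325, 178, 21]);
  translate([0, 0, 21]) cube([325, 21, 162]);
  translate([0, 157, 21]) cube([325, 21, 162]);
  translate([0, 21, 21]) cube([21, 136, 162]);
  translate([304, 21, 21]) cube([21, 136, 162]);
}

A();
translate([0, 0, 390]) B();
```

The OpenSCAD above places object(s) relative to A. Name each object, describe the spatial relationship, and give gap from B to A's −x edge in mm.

A is a stool. B is an open box. The open box is on top of the stool. The gap from the open box to the stool's −x edge is 0 mm.

The open box's min-x is at 0; the stool's min-x is 0; gap = 0 mm.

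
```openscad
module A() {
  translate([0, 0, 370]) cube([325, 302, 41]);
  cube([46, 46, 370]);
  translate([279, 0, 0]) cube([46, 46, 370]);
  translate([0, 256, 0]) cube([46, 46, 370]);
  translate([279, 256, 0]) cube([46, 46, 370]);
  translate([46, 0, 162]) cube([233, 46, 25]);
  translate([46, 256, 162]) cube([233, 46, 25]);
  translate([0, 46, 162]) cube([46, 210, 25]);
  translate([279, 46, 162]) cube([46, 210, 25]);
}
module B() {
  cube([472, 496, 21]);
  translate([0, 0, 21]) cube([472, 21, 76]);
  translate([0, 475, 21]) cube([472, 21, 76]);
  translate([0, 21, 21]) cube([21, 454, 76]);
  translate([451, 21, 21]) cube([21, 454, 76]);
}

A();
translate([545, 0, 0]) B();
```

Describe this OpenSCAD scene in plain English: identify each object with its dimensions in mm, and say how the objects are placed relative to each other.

A is a simple wooden stool: a rectangular seat 325 mm (x) by 302 mm (y), 41 mm thick, top face at z = 411 mm, on four square legs, each 46×46 mm in cross-section. The legs rest on z = 0, each flush with a corner of the seat. Four stretchers, 46 mm wide and 25 mm tall, connect adjacent legs with their undersides at z = 162 mm, each running between the inner faces of the legs it joins and aligned with the legs' outer faces on the other axis.

B is an open-topped rectangular box: outside dimensions 472×496×97 mm, with a uniform wall and base thickness of 21 mm. The base is a full 472×496 slab on the floor; four walls sit on top of the base. The front and back walls (the −y and +y sides) span the full width; the two side walls fit between them.

The open box is on the floor beside the stool on its +x side.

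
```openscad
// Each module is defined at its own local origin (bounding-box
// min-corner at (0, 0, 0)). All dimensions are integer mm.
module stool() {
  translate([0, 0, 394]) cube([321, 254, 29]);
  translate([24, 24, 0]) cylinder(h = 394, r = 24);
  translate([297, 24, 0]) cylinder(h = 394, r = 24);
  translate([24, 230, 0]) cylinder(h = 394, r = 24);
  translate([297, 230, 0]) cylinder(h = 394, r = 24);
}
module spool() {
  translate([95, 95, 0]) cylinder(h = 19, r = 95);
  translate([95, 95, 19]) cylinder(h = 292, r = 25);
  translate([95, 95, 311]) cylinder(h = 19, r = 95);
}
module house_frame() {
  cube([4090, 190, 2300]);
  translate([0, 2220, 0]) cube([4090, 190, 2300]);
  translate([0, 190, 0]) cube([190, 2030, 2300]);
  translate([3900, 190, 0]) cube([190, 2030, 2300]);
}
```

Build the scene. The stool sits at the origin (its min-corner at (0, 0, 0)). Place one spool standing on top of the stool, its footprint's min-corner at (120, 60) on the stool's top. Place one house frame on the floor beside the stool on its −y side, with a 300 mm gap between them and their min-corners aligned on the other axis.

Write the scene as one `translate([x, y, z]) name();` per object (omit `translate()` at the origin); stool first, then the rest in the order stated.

stool();
translate([120, 60, 423]) spool();
translate([0, -2710, 0]) house_frame();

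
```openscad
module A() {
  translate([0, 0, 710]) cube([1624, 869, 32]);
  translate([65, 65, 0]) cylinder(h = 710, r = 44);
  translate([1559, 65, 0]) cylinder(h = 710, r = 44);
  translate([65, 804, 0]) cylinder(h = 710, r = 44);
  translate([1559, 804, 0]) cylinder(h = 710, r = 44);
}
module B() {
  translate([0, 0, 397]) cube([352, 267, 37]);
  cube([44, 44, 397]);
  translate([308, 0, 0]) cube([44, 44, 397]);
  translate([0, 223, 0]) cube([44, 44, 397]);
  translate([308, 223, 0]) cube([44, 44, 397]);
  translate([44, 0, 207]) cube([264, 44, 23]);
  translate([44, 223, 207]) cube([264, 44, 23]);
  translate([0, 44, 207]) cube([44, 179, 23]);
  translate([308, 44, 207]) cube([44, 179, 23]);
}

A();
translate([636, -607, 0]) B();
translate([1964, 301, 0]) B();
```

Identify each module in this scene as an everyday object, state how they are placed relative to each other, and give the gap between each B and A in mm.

Each stool's nearest face is 340 mm from the table's bounding box.

A is a table. B is a stool. Two stools sit around the table at the −y, +x sides. The gap between each stool and the table is 340 mm.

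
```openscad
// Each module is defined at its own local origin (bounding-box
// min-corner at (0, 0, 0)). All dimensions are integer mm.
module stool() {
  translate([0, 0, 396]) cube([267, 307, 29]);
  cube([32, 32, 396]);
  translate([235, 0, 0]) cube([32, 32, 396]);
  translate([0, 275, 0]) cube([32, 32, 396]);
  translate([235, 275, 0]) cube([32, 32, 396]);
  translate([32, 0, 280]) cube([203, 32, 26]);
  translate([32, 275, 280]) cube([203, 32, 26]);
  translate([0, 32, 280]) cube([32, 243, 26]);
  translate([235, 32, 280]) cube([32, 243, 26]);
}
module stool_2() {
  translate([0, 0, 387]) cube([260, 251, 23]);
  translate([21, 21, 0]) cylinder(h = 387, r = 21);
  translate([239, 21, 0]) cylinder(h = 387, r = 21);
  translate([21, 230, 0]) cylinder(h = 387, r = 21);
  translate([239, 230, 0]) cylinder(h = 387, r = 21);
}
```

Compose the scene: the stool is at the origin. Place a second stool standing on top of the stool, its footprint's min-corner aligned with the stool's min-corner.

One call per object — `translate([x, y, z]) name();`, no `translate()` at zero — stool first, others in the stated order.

stool();
translate([0, 0, 425]) stool_2();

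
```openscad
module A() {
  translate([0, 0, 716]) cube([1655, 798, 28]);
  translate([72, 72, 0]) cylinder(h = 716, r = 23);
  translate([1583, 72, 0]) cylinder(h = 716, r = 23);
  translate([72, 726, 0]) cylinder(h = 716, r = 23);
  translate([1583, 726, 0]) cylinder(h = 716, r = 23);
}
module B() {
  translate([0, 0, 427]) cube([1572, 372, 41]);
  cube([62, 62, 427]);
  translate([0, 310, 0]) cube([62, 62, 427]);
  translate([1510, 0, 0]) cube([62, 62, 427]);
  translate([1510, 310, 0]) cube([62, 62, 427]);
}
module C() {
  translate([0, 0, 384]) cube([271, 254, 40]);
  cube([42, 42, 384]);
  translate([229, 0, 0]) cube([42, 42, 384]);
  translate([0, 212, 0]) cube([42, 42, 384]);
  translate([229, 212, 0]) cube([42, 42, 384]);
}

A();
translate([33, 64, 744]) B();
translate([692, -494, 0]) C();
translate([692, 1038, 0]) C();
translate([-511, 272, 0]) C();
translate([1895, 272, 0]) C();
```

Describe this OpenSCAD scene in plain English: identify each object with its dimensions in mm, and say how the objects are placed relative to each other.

A is a table: top 1655 mm (x) × 798 mm (y), 28 mm thick, upper face at z = 744 mm, on four round legs of 46 mm diameter, each leg's bounding box inset 49 mm from the nearest pair of top edges, running from z = 0 to the bottom of the top.

B is a long wooden bench with a 1572 mm (x) × 372 mm (y) seat, 41 mm thick, its top surface 468 mm above the floor. Four 62 mm square legs at the seat corners, flush with the edges, run from z = 0 to the seat underside.

C is a four-legged stool. The seat is a 271×254×40 mm slab whose top surface is at z = 424 mm; four square legs, each 42×42 mm in cross-section, run from the floor (z = 0) to the underside of the seat, each flush with a corner of the seat.

The bench is on top of the table. Four stools sit around the table at the −y, +y, −x, +x sides.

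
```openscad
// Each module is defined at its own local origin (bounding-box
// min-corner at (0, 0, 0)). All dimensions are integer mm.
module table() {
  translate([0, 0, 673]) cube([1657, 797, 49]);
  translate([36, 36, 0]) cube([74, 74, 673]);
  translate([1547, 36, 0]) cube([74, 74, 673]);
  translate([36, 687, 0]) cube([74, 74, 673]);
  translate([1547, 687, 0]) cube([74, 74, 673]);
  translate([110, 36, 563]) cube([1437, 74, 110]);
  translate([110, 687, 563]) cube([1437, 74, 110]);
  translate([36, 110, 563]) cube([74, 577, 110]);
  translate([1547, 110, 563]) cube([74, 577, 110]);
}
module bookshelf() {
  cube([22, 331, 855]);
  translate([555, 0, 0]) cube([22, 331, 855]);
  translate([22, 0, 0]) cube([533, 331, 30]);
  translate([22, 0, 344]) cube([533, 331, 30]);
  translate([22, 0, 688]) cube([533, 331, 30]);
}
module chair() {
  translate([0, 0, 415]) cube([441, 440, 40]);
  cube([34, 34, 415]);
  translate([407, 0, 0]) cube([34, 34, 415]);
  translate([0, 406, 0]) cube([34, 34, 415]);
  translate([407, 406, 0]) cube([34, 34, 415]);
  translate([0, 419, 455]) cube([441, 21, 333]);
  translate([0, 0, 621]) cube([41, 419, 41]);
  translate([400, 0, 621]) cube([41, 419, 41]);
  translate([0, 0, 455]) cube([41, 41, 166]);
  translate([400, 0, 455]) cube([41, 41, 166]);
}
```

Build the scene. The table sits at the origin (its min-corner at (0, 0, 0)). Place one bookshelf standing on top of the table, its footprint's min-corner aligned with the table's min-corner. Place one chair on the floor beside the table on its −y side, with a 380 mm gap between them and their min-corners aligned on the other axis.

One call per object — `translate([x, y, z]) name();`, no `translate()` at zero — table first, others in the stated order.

table();
translate([0, 0, 722]) bookshelf();
translate([0, -820, 0]) chair();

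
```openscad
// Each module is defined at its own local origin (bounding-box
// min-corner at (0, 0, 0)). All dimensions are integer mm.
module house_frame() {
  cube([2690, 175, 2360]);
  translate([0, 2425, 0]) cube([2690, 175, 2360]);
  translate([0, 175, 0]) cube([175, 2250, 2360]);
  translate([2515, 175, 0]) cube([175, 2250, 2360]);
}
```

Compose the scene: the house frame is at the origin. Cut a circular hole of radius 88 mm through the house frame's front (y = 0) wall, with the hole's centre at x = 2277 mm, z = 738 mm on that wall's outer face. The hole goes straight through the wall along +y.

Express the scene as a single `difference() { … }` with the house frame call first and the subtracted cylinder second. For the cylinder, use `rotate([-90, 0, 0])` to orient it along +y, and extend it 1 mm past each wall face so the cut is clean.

difference() {
  house_frame();
  translate([2277, -1, 738]) rotate([-90, 0, 0]) cylinder(h = 177, r = 88);
}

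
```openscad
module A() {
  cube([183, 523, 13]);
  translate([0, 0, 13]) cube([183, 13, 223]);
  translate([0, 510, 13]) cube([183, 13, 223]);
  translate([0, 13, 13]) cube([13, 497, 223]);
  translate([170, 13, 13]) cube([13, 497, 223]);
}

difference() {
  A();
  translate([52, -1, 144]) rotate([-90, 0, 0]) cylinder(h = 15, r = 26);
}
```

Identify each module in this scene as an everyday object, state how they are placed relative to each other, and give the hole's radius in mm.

The subtracted cylinder has r = 26 mm.

A is an open box. The open box has a circular hole through its front wall. The hole's radius is 26 mm.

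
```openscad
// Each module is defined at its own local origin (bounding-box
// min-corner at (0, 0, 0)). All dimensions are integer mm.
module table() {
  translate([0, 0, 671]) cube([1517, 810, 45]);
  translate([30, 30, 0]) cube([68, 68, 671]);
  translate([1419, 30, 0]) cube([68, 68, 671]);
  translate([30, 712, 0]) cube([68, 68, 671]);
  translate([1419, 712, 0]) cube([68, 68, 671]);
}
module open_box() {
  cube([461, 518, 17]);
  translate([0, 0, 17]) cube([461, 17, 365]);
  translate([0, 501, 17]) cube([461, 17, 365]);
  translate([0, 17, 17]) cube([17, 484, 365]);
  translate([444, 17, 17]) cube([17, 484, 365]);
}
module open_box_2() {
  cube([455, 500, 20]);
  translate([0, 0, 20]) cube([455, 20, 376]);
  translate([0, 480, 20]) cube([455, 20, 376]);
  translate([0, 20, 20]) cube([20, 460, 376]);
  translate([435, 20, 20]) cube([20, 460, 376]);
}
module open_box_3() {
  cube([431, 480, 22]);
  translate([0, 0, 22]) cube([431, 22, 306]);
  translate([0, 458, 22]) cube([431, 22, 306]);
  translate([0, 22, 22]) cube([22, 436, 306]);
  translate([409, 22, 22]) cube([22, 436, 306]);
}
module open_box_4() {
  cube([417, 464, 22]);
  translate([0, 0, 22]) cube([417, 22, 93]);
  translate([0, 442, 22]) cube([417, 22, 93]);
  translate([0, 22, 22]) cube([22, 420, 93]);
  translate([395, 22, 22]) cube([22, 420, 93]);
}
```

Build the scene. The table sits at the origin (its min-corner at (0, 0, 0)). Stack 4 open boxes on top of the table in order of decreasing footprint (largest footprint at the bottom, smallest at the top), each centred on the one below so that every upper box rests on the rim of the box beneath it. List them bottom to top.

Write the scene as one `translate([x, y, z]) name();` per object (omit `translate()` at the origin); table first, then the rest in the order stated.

table();
translate([528, 146, 716]) open_box();
translate([531, 155, 1098]) open_box_2();
translate([543, 165, 1494]) open_box_3();
translate([550, 173, 1822]) open_box_4();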